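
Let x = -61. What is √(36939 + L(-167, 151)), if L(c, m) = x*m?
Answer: 4*√1733 ≈ 166.52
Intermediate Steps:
L(c, m) = -61*m
√(36939 + L(-167, 151)) = √(36939 - 61*151) = √(36939 - 9211) = √27728 = 4*√1733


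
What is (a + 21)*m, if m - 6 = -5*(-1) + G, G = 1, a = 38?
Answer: 708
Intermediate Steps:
m = 12 (m = 6 + (-5*(-1) + 1) = 6 + (5 + 1) = 6 + 6 = 12)
(a + 21)*m = (38 + 21)*12 = 59*12 = 708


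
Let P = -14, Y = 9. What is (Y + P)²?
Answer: 25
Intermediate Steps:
(Y + P)² = (9 - 14)² = (-5)² = 25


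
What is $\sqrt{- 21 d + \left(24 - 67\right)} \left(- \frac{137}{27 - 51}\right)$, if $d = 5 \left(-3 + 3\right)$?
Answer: $\frac{137 i \sqrt{43}}{24} \approx 37.432 i$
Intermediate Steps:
$d = 0$ ($d = 5 \cdot 0 = 0$)
$\sqrt{- 21 d + \left(24 - 67\right)} \left(- \frac{137}{27 - 51}\right) = \sqrt{\left(-21\right) 0 + \left(24 - 67\right)} \left(- \frac{137}{27 - 51}\right) = \sqrt{0 + \left(24 - 67\right)} \left(- \frac{137}{27 - 51}\right) = \sqrt{0 - 43} \left(- \frac{137}{-24}\right) = \sqrt{-43} \left(\left(-137\right) \left(- \frac{1}{24}\right)\right) = i \sqrt{43} \cdot \frac{137}{24} = \frac{137 i \sqrt{43}}{24}$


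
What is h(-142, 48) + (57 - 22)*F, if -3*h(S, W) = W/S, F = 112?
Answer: 278328/71 ≈ 3920.1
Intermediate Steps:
h(S, W) = -W/(3*S)
h(-142, 48) + (57 - 22)*F = -1/3*48/(-142) + (57 - 22)*112 = -1/3*48*(-1/142) + 35*112 = 8/71 + 3920 = 278328/71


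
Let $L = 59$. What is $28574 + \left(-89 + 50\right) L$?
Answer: $26273$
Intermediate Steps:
$28574 + \left(-89 + 50\right) L = 28574 + \left(-89 + 50\right) 59 = 28574 - 2301 = 26273$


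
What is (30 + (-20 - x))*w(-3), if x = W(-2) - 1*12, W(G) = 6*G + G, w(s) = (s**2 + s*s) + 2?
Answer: 720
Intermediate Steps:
w(s) = 2 + 2*s**2 (w(s) = (s**2 + s**2) + 2 = 2*s**2 + 2 = 2 + 2*s**2)
W(G) = 7*G
x = -26 (x = 7*(-2) - 1*12 = -14 - 12 = -26)
(30 + (-20 - x))*w(-3) = (30 + (-20 - 1*(-26)))*(2 + 2*(-3)**2) = (30 + (-20 + 26))*(2 + 2*9) = (30 + 6)*(2 + 18) = 36*20 = 720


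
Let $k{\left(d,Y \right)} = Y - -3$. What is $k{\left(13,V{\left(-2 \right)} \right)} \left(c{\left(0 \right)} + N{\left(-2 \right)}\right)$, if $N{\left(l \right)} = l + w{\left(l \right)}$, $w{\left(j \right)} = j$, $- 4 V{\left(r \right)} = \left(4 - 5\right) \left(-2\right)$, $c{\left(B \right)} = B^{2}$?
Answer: $-10$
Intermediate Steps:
$V{\left(r \right)} = - \frac{1}{2}$ ($V{\left(r \right)} = - \frac{\left(4 - 5\right) \left(-2\right)}{4} = - \frac{\left(-1\right) \left(-2\right)}{4} = \left(- \frac{1}{4}\right) 2 = - \frac{1}{2}$)
$k{\left(d,Y \right)} = 3 + Y$ ($k{\left(d,Y \right)} = Y + 3 = 3 + Y$)
$N{\left(l \right)} = 2 l$ ($N{\left(l \right)} = l + l = 2 l$)
$k{\left(13,V{\left(-2 \right)} \right)} \left(c{\left(0 \right)} + N{\left(-2 \right)}\right) = \left(3 - \frac{1}{2}\right) \left(0^{2} + 2 \left(-2\right)\right) = \frac{5 \left(0 - 4\right)}{2} = \frac{5}{2} \left(-4\right) = -10$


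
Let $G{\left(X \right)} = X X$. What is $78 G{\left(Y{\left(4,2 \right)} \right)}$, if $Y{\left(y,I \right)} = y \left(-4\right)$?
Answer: $19968$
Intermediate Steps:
$Y{\left(y,I \right)} = - 4 y$
$G{\left(X \right)} = X^{2}$
$78 G{\left(Y{\left(4,2 \right)} \right)} = 78 \left(\left(-4\right) 4\right)^{2} = 78 \left(-16\right)^{2} = 78 \cdot 256 = 19968$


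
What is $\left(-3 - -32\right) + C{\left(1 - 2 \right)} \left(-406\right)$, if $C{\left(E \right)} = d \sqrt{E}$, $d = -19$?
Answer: $29 + 7714 i \approx 29.0 + 7714.0 i$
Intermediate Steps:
$C{\left(E \right)} = - 19 \sqrt{E}$
$\left(-3 - -32\right) + C{\left(1 - 2 \right)} \left(-406\right) = \left(-3 - -32\right) + - 19 \sqrt{1 - 2} \left(-406\right) = \left(-3 + 32\right) + - 19 \sqrt{-1} \left(-406\right) = 29 + - 19 i \left(-406\right) = 29 + 7714 i$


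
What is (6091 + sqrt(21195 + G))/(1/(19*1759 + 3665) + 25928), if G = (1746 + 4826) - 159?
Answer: 225890826/961565809 + 74172*sqrt(6902)/961565809 ≈ 0.24133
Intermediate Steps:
G = 6413 (G = 6572 - 159 = 6413)
(6091 + sqrt(21195 + G))/(1/(19*1759 + 3665) + 25928) = (6091 + sqrt(21195 + 6413))/(1/(19*1759 + 3665) + 25928) = (6091 + sqrt(27608))/(1/(33421 + 3665) + 25928) = (6091 + 2*sqrt(6902))/(1/37086 + 25928) = (6091 + 2*sqrt(6902))/(961565809/37086) = (6091 + 2*sqrt(6902))*(37086/961565809) = 225890826/961565809 + 74172*sqrt(6902)/961565809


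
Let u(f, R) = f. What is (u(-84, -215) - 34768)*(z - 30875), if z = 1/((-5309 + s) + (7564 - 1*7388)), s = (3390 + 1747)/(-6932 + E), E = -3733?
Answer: 29456256574998790/27374291 ≈ 1.0761e+9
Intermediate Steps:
s = -5137/10665 (s = (3390 + 1747)/(-6932 - 3733) = 5137/(-10665) = 5137*(-1/10665) = -5137/10665 ≈ -0.48167)
z = -10665/54748582 (z = 1/((-5309 - 5137/10665) + (7564 - 1*7388)) = 1/(-56625622/10665 + (7564 - 7388)) = 1/(-56625622/10665 + 176) = 1/(-54748582/10665) = -10665/54748582 ≈ -0.00019480)
(u(-84, -215) - 34768)*(z - 30875) = (-84 - 34768)*(-10665/54748582 - 30875) = -34852*(-1690362479915/54748582) = 29456256574998790/27374291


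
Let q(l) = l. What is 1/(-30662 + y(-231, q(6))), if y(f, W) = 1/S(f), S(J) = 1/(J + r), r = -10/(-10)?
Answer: -1/30892 ≈ -3.2371e-5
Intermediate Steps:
r = 1 (r = -10*(-⅒) = 1)
S(J) = 1/(1 + J) (S(J) = 1/(J + 1) = 1/(1 + J))
y(f, W) = 1 + f (y(f, W) = 1/(1/(1 + f)) = 1 + f)
1/(-30662 + y(-231, q(6))) = 1/(-30662 + (1 - 231)) = 1/(-30662 - 230) = 1/(-30892) = -1/30892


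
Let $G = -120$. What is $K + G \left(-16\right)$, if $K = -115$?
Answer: $1805$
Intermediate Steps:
$K + G \left(-16\right) = -115 - -1920 = -115 + 1920 = 1805$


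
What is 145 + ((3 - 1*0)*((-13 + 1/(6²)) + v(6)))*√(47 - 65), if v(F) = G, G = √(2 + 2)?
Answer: 145 - 395*I*√2/4 ≈ 145.0 - 139.65*I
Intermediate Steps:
G = 2 (G = √4 = 2)
v(F) = 2
145 + ((3 - 1*0)*((-13 + 1/(6²)) + v(6)))*√(47 - 65) = 145 + ((3 - 1*0)*((-13 + 1/(6²)) + 2))*√(47 - 65) = 145 + ((3 + 0)*((-13 + 1/36) + 2))*√(-18) = 145 + (3*((-13 + 1/36) + 2))*(3*I*√2) = 145 + (3*(-467/36 + 2))*(3*I*√2) = 145 + (3*(-395/36))*(3*I*√2) = 145 - 395*I*√2/4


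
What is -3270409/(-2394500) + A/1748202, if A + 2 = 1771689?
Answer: 4979820038059/2093034844500 ≈ 2.3792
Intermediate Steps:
A = 1771687 (A = -2 + 1771689 = 1771687)
-3270409/(-2394500) + A/1748202 = -3270409/(-2394500) + 1771687/1748202 = -3270409*(-1/2394500) + 1771687*(1/1748202) = 3270409/2394500 + 1771687/1748202 = 4979820038059/2093034844500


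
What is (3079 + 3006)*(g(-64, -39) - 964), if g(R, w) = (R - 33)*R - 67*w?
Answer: 47809845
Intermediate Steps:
g(R, w) = -67*w + R*(-33 + R) (g(R, w) = (-33 + R)*R - 67*w = R*(-33 + R) - 67*w = -67*w + R*(-33 + R))
(3079 + 3006)*(g(-64, -39) - 964) = (3079 + 3006)*(((-64)² - 67*(-39) - 33*(-64)) - 964) = 6085*((4096 + 2613 + 2112) - 964) = 6085*(8821 - 964) = 6085*7857 = 47809845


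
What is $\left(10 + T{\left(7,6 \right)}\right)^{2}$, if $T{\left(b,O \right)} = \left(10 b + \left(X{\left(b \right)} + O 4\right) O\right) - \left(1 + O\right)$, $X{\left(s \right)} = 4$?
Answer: $58081$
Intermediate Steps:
$T{\left(b,O \right)} = -1 - O + 10 b + O \left(4 + 4 O\right)$ ($T{\left(b,O \right)} = \left(10 b + \left(4 + O 4\right) O\right) - \left(1 + O\right) = \left(10 b + \left(4 + 4 O\right) O\right) - \left(1 + O\right) = \left(10 b + O \left(4 + 4 O\right)\right) - \left(1 + O\right) = -1 - O + 10 b + O \left(4 + 4 O\right)$)
$\left(10 + T{\left(7,6 \right)}\right)^{2} = \left(10 + \left(-1 + 3 \cdot 6 + 4 \cdot 6^{2} + 10 \cdot 7\right)\right)^{2} = \left(10 + \left(-1 + 18 + 4 \cdot 36 + 70\right)\right)^{2} = \left(10 + \left(-1 + 18 + 144 + 70\right)\right)^{2} = \left(10 + 231\right)^{2} = 241^{2} = 58081$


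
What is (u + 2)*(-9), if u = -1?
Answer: -9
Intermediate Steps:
(u + 2)*(-9) = (-1 + 2)*(-9) = 1*(-9) = -9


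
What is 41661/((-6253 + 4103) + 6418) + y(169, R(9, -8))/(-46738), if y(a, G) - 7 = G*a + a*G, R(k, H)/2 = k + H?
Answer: 972118387/99738892 ≈ 9.7466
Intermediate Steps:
R(k, H) = 2*H + 2*k (R(k, H) = 2*(k + H) = 2*(H + k) = 2*H + 2*k)
y(a, G) = 7 + 2*G*a (y(a, G) = 7 + (G*a + a*G) = 7 + (G*a + G*a) = 7 + 2*G*a)
41661/((-6253 + 4103) + 6418) + y(169, R(9, -8))/(-46738) = 41661/((-6253 + 4103) + 6418) + (7 + 2*(2*(-8) + 2*9)*169)/(-46738) = 41661/(-2150 + 6418) + (7 + 2*(-16 + 18)*169)*(-1/46738) = 41661/4268 + (7 + 2*2*169)*(-1/46738) = 41661*(1/4268) + (7 + 676)*(-1/46738) = 41661/4268 + 683*(-1/46738) = 41661/4268 - 683/46738 = 972118387/99738892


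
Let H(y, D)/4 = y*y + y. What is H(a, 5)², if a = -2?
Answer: 64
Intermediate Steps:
H(y, D) = 4*y + 4*y² (H(y, D) = 4*(y*y + y) = 4*(y² + y) = 4*(y + y²) = 4*y + 4*y²)
H(a, 5)² = (4*(-2)*(1 - 2))² = (4*(-2)*(-1))² = 8² = 64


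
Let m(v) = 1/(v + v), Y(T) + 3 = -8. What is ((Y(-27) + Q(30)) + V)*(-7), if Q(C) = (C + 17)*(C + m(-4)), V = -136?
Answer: -70399/8 ≈ -8799.9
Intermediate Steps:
Y(T) = -11 (Y(T) = -3 - 8 = -11)
m(v) = 1/(2*v)
Q(C) = (17 + C)*(-⅛ + C) (Q(C) = (C + 17)*(C + (½)/(-4)) = (17 + C)*(C + (½)*(-¼)) = (17 + C)*(C - ⅛) = (17 + C)*(-⅛ + C))
((Y(-27) + Q(30)) + V)*(-7) = ((-11 + (-17/8 + 30² + (135/8)*30)) - 136)*(-7) = ((-11 + (-17/8 + 900 + 2025/4)) - 136)*(-7) = ((-11 + 11233/8) - 136)*(-7) = (11145/8 - 136)*(-7) = (10057/8)*(-7) = -70399/8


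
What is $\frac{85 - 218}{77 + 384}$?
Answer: $- \frac{133}{461} \approx -0.2885$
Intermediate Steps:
$\frac{85 - 218}{77 + 384} = - \frac{133}{461}$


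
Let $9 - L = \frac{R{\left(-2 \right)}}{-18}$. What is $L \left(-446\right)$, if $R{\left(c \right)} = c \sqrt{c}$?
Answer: $-4014 + \frac{446 i \sqrt{2}}{9} \approx -4014.0 + 70.082 i$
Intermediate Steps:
$R{\left(c \right)} = c^{\frac{3}{2}}$
$L = 9 - \frac{i \sqrt{2}}{9}$ ($L = 9 - \frac{\left(-2\right)^{\frac{3}{2}}}{-18} = 9 - - 2 i \sqrt{2} \left(- \frac{1}{18}\right) = 9 - \frac{i \sqrt{2}}{9} \approx 9.0 - 0.15713 i$)
$L \left(-446\right) = \left(9 - \frac{i \sqrt{2}}{9}\right) \left(-446\right) = -4014 + \frac{446 i \sqrt{2}}{9}$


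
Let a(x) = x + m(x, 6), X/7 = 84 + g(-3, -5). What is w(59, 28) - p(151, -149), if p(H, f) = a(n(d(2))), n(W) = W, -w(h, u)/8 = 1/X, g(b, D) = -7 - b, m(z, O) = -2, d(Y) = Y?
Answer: -1/70 ≈ -0.014286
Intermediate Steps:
X = 560 (X = 7*(84 + (-7 - 1*(-3))) = 7*(84 + (-7 + 3)) = 7*(84 - 4) = 7*80 = 560)
w(h, u) = -1/70 (w(h, u) = -8/560 = -8*1/560 = -1/70)
a(x) = -2 + x (a(x) = x - 2 = -2 + x)
p(H, f) = 0 (p(H, f) = -2 + 2 = 0)
w(59, 28) - p(151, -149) = -1/70 - 1*0 = -1/70 + 0 = -1/70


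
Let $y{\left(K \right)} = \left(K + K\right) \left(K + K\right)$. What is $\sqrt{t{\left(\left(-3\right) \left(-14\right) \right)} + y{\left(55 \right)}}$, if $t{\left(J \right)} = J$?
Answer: $\sqrt{12142} \approx 110.19$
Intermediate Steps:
$y{\left(K \right)} = 4 K^{2}$ ($y{\left(K \right)} = 2 K 2 K = 4 K^{2}$)
$\sqrt{t{\left(\left(-3\right) \left(-14\right) \right)} + y{\left(55 \right)}} = \sqrt{\left(-3\right) \left(-14\right) + 4 \cdot 55^{2}} = \sqrt{42 + 4 \cdot 3025} = \sqrt{42 + 12100} = \sqrt{12142}$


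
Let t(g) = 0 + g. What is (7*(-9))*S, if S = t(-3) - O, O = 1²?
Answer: 252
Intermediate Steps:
t(g) = g
O = 1
S = -4 (S = -3 - 1*1 = -3 - 1 = -4)
(7*(-9))*S = (7*(-9))*(-4) = -63*(-4) = 252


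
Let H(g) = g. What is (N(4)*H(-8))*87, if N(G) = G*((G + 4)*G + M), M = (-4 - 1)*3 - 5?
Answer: -33408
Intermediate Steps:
M = -20 (M = -5*3 - 5 = -15 - 5 = -20)
N(G) = G*(-20 + G*(4 + G)) (N(G) = G*((G + 4)*G - 20) = G*((4 + G)*G - 20) = G*(G*(4 + G) - 20) = G*(-20 + G*(4 + G)))
(N(4)*H(-8))*87 = ((4*(-20 + 4² + 4*4))*(-8))*87 = ((4*(-20 + 16 + 16))*(-8))*87 = ((4*12)*(-8))*87 = (48*(-8))*87 = -384*87 = -33408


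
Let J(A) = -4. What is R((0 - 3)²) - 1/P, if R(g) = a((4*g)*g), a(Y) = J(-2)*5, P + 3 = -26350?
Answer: -527059/26353 ≈ -20.000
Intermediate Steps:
P = -26353 (P = -3 - 26350 = -26353)
a(Y) = -20 (a(Y) = -4*5 = -20)
R(g) = -20
R((0 - 3)²) - 1/P = -20 - 1/(-26353) = -20 - 1*(-1/26353) = -20 + 1/26353 = -527059/26353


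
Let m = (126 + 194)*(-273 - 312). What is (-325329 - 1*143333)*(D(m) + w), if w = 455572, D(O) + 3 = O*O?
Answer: -16423929649958678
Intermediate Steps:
m = -187200 (m = 320*(-585) = -187200)
D(O) = -3 + O**2 (D(O) = -3 + O*O = -3 + O**2)
(-325329 - 1*143333)*(D(m) + w) = (-325329 - 1*143333)*((-3 + (-187200)**2) + 455572) = (-325329 - 143333)*((-3 + 35043840000) + 455572) = -468662*(35043839997 + 455572) = -468662*35044295569 = -16423929649958678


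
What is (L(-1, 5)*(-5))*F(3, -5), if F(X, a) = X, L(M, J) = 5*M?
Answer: 75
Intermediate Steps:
(L(-1, 5)*(-5))*F(3, -5) = ((5*(-1))*(-5))*3 = -5*(-5)*3 = 25*3 = 75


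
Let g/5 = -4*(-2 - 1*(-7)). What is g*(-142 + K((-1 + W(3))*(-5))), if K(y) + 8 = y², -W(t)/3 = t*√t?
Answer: -595000 - 45000*√3 ≈ -6.7294e+5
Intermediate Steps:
W(t) = -3*t^(3/2) (W(t) = -3*t*√t = -3*t^(3/2))
K(y) = -8 + y²
g = -100 (g = 5*(-4*(-2 - 1*(-7))) = 5*(-4*(-2 + 7)) = 5*(-4*5) = 5*(-20) = -100)
g*(-142 + K((-1 + W(3))*(-5))) = -100*(-142 + (-8 + ((-1 - 9*√3)*(-5))²)) = -100*(-142 + (-8 + (5 + 45*√3)²)) = -100*(-150 + (5 + 45*√3)²) = 15000 - 100*(5 + 45*√3)²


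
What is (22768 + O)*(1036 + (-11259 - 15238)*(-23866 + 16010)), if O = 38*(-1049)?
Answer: -3558312133992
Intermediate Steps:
O = -39862
(22768 + O)*(1036 + (-11259 - 15238)*(-23866 + 16010)) = (22768 - 39862)*(1036 + (-11259 - 15238)*(-23866 + 16010)) = -17094*(1036 - 26497*(-7856)) = -17094*(1036 + 208160432) = -17094*208161468 = -3558312133992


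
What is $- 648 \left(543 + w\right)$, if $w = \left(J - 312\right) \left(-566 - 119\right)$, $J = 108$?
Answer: $-90903384$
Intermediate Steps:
$w = 139740$ ($w = \left(108 - 312\right) \left(-566 - 119\right) = \left(-204\right) \left(-685\right) = 139740$)
$- 648 \left(543 + w\right) = - 648 \left(543 + 139740\right) = \left(-648\right) 140283 = -90903384$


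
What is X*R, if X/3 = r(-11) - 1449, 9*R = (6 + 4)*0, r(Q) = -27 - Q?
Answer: 0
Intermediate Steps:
R = 0 (R = ((6 + 4)*0)/9 = (10*0)/9 = (⅑)*0 = 0)
X = -4395 (X = 3*((-27 - 1*(-11)) - 1449) = 3*((-27 + 11) - 1449) = 3*(-16 - 1449) = 3*(-1465) = -4395)
X*R = -4395*0 = 0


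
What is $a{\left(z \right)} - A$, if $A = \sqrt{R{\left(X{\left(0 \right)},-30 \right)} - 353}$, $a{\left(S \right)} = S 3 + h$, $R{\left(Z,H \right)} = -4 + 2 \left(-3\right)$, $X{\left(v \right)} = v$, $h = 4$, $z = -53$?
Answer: $-155 - 11 i \sqrt{3} \approx -155.0 - 19.053 i$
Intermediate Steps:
$R{\left(Z,H \right)} = -10$ ($R{\left(Z,H \right)} = -4 - 6 = -10$)
$a{\left(S \right)} = 4 + 3 S$ ($a{\left(S \right)} = S 3 + 4 = 3 S + 4 = 4 + 3 S$)
$A = 11 i \sqrt{3}$ ($A = \sqrt{-10 - 353} = \sqrt{-363} = 11 i \sqrt{3} \approx 19.053 i$)
$a{\left(z \right)} - A = \left(4 + 3 \left(-53\right)\right) - 11 i \sqrt{3} = \left(4 - 159\right) - 11 i \sqrt{3} = -155 - 11 i \sqrt{3}$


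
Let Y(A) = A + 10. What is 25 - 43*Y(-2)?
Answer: -319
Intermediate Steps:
Y(A) = 10 + A
25 - 43*Y(-2) = 25 - 43*(10 - 2) = 25 - 43*8 = 25 - 344 = -319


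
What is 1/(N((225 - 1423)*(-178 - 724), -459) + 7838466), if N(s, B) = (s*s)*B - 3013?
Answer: -1/535968653448691 ≈ -1.8658e-15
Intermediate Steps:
N(s, B) = -3013 + B*s² (N(s, B) = s²*B - 3013 = B*s² - 3013 = -3013 + B*s²)
1/(N((225 - 1423)*(-178 - 724), -459) + 7838466) = 1/((-3013 - 459*(-178 - 724)²*(225 - 1423)²) + 7838466) = 1/((-3013 - 459*(-1198*(-902))²) + 7838466) = 1/((-3013 - 459*1080596²) + 7838466) = 1/((-3013 - 459*1167687715216) + 7838466) = 1/((-3013 - 535968661284144) + 7838466) = 1/(-535968661287157 + 7838466) = 1/(-535968653448691) = -1/535968653448691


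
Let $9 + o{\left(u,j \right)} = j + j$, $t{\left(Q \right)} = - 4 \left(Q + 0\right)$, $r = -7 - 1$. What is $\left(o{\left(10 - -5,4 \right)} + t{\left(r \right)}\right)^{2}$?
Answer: $961$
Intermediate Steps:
$r = -8$ ($r = -7 - 1 = -8$)
$t{\left(Q \right)} = - 4 Q$
$o{\left(u,j \right)} = -9 + 2 j$ ($o{\left(u,j \right)} = -9 + \left(j + j\right) = -9 + 2 j$)
$\left(o{\left(10 - -5,4 \right)} + t{\left(r \right)}\right)^{2} = \left(\left(-9 + 2 \cdot 4\right) - -32\right)^{2} = \left(\left(-9 + 8\right) + 32\right)^{2} = \left(-1 + 32\right)^{2} = 31^{2} = 961$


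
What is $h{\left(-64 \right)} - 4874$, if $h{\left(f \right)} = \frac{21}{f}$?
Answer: $- \frac{311957}{64} \approx -4874.3$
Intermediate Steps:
$h{\left(-64 \right)} - 4874 = \frac{21}{-64} - 4874 = 21 \left(- \frac{1}{64}\right) - 4874 = - \frac{21}{64} - 4874 = - \frac{311957}{64}$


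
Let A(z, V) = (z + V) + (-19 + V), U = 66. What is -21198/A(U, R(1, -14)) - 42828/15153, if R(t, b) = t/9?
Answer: -969707182/2146675 ≈ -451.73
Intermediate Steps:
R(t, b) = t/9 (R(t, b) = t*(⅑) = t/9)
A(z, V) = -19 + z + 2*V (A(z, V) = (V + z) + (-19 + V) = -19 + z + 2*V)
-21198/A(U, R(1, -14)) - 42828/15153 = -21198/(-19 + 66 + 2*((⅑)*1)) - 42828/15153 = -21198/(-19 + 66 + 2*(⅑)) - 42828*1/15153 = -21198/(-19 + 66 + 2/9) - 14276/5051 = -21198/425/9 - 14276/5051 = -21198*9/425 - 14276/5051 = -190782/425 - 14276/5051 = -969707182/2146675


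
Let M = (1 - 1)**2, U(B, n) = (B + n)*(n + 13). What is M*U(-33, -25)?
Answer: 0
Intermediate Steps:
U(B, n) = (13 + n)*(B + n) (U(B, n) = (B + n)*(13 + n) = (13 + n)*(B + n))
M = 0 (M = 0**2 = 0)
M*U(-33, -25) = 0*((-25)**2 + 13*(-33) + 13*(-25) - 33*(-25)) = 0*(625 - 429 - 325 + 825) = 0*696 = 0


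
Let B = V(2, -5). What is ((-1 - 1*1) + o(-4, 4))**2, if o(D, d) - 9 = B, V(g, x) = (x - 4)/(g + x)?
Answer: 100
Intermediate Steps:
V(g, x) = (-4 + x)/(g + x)
B = 3 (B = (-4 - 5)/(2 - 5) = -9/(-3) = -1/3*(-9) = 3)
o(D, d) = 12 (o(D, d) = 9 + 3 = 12)
((-1 - 1*1) + o(-4, 4))**2 = ((-1 - 1*1) + 12)**2 = ((-1 - 1) + 12)**2 = (-2 + 12)**2 = 10**2 = 100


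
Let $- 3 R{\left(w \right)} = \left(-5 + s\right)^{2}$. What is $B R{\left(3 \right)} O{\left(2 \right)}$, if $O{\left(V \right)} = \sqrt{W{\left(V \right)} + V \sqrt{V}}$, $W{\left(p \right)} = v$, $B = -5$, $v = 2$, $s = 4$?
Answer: $\frac{5 \sqrt{2 + 2 \sqrt{2}}}{3} \approx 3.6623$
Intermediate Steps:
$W{\left(p \right)} = 2$
$R{\left(w \right)} = - \frac{1}{3}$ ($R{\left(w \right)} = - \frac{\left(-5 + 4\right)^{2}}{3} = - \frac{\left(-1\right)^{2}}{3} = \left(- \frac{1}{3}\right) 1 = - \frac{1}{3}$)
$O{\left(V \right)} = \sqrt{2 + V^{\frac{3}{2}}}$ ($O{\left(V \right)} = \sqrt{2 + V \sqrt{V}} = \sqrt{2 + V^{\frac{3}{2}}}$)
$B R{\left(3 \right)} O{\left(2 \right)} = \left(-5\right) \left(- \frac{1}{3}\right) \sqrt{2 + 2^{\frac{3}{2}}} = \frac{5 \sqrt{2 + 2 \sqrt{2}}}{3}$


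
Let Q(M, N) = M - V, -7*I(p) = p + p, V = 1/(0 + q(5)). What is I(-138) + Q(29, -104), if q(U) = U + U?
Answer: 4783/70 ≈ 68.329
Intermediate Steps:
q(U) = 2*U
V = ⅒ (V = 1/(0 + 2*5) = 1/(0 + 10) = 1/10 = ⅒ ≈ 0.10000)
I(p) = -2*p/7 (I(p) = -(p + p)/7 = -2*p/7)
Q(M, N) = -⅒ + M (Q(M, N) = M - 1*⅒ = M - ⅒ = -⅒ + M)
I(-138) + Q(29, -104) = -2/7*(-138) + (-⅒ + 29) = 276/7 + 289/10 = 4783/70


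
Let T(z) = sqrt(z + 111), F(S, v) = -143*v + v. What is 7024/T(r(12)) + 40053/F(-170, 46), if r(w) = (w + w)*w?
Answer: -40053/6532 + 7024*sqrt(399)/399 ≈ 345.51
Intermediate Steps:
F(S, v) = -142*v
r(w) = 2*w**2 (r(w) = (2*w)*w = 2*w**2)
T(z) = sqrt(111 + z)
7024/T(r(12)) + 40053/F(-170, 46) = 7024/(sqrt(111 + 2*12**2)) + 40053/((-142*46)) = 7024/(sqrt(111 + 2*144)) + 40053/(-6532) = 7024/(sqrt(111 + 288)) + 40053*(-1/6532) = 7024/(sqrt(399)) - 40053/6532 = 7024*(sqrt(399)/399) - 40053/6532 = 7024*sqrt(399)/399 - 40053/6532 = -40053/6532 + 7024*sqrt(399)/399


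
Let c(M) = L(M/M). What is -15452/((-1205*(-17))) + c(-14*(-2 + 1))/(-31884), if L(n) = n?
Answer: -492692053/653143740 ≈ -0.75434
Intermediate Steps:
c(M) = 1 (c(M) = M/M = 1)
-15452/((-1205*(-17))) + c(-14*(-2 + 1))/(-31884) = -15452/((-1205*(-17))) + 1/(-31884) = -15452/20485 + 1*(-1/31884) = -15452*1/20485 - 1/31884 = -15452/20485 - 1/31884 = -492692053/653143740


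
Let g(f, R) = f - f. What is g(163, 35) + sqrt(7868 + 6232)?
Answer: 10*sqrt(141) ≈ 118.74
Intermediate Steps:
g(f, R) = 0
g(163, 35) + sqrt(7868 + 6232) = 0 + sqrt(7868 + 6232) = 0 + sqrt(14100) = 0 + 10*sqrt(141) = 10*sqrt(141)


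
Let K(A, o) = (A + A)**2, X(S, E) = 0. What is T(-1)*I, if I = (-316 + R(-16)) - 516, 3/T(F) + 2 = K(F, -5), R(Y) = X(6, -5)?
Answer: -1248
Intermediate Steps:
K(A, o) = 4*A**2 (K(A, o) = (2*A)**2 = 4*A**2)
R(Y) = 0
T(F) = 3/(-2 + 4*F**2)
I = -832 (I = (-316 + 0) - 516 = -316 - 516 = -832)
T(-1)*I = (3/(2*(-1 + 2*(-1)**2)))*(-832) = (3/(2*(-1 + 2*1)))*(-832) = (3/(2*(-1 + 2)))*(-832) = ((3/2)/1)*(-832) = ((3/2)*1)*(-832) = (3/2)*(-832) = -1248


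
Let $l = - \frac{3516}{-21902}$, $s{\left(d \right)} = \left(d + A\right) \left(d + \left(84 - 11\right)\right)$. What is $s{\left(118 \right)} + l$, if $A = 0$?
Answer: $\frac{246815396}{10951} \approx 22538.0$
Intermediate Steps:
$s{\left(d \right)} = d \left(73 + d\right)$ ($s{\left(d \right)} = \left(d + 0\right) \left(d + \left(84 - 11\right)\right) = d \left(d + 73\right) = d \left(73 + d\right)$)
$l = \frac{1758}{10951}$ ($l = \left(-3516\right) \left(- \frac{1}{21902}\right) = \frac{1758}{10951} \approx 0.16053$)
$s{\left(118 \right)} + l = 118 \left(73 + 118\right) + \frac{1758}{10951} = 118 \cdot 191 + \frac{1758}{10951} = 22538 + \frac{1758}{10951} = \frac{246815396}{10951}$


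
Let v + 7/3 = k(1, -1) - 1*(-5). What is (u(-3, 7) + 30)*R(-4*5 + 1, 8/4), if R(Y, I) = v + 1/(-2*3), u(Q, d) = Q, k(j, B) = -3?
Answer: -27/2 ≈ -13.500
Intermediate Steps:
v = -⅓ (v = -7/3 + (-3 - 1*(-5)) = -7/3 + (-3 + 5) = -7/3 + 2 = -⅓ ≈ -0.33333)
R(Y, I) = -½ (R(Y, I) = -⅓ + 1/(-2*3) = -⅓ + 1/(-6) = -⅓ - ⅙ = -½)
(u(-3, 7) + 30)*R(-4*5 + 1, 8/4) = (-3 + 30)*(-½) = 27*(-½) = -27/2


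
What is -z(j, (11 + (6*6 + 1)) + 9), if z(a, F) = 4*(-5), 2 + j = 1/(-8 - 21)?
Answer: 20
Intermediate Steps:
j = -59/29 (j = -2 + 1/(-8 - 21) = -2 + 1/(-29) = -2 - 1/29 = -59/29 ≈ -2.0345)
z(a, F) = -20
-z(j, (11 + (6*6 + 1)) + 9) = -1*(-20) = 20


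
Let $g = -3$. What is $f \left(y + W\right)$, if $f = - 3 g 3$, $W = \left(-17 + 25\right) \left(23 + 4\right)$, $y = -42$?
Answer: $4698$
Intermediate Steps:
$W = 216$ ($W = 8 \cdot 27 = 216$)
$f = 27$ ($f = \left(-3\right) \left(-3\right) 3 = 9 \cdot 3 = 27$)
$f \left(y + W\right) = 27 \left(-42 + 216\right) = 27 \cdot 174 = 4698$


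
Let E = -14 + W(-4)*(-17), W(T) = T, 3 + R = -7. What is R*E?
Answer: -540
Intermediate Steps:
R = -10 (R = -3 - 7 = -10)
E = 54 (E = -14 - 4*(-17) = -14 + 68 = 54)
R*E = -10*54 = -540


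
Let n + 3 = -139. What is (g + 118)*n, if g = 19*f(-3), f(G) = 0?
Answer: -16756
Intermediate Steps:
n = -142 (n = -3 - 139 = -142)
g = 0 (g = 19*0 = 0)
(g + 118)*n = (0 + 118)*(-142) = 118*(-142) = -16756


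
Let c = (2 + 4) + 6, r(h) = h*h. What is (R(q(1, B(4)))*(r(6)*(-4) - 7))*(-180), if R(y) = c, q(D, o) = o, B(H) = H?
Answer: 326160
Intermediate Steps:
r(h) = h²
c = 12 (c = 6 + 6 = 12)
R(y) = 12
(R(q(1, B(4)))*(r(6)*(-4) - 7))*(-180) = (12*(6²*(-4) - 7))*(-180) = (12*(36*(-4) - 7))*(-180) = (12*(-144 - 7))*(-180) = (12*(-151))*(-180) = -1812*(-180) = 326160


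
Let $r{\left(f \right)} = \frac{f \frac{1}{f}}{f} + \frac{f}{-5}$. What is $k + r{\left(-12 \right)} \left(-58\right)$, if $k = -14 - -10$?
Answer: $- \frac{4151}{30} \approx -138.37$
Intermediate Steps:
$r{\left(f \right)} = \frac{1}{f} - \frac{f}{5}$ ($r{\left(f \right)} = 1 \frac{1}{f} + f \left(- \frac{1}{5}\right) = \frac{1}{f} - \frac{f}{5}$)
$k = -4$ ($k = -14 + 10 = -4$)
$k + r{\left(-12 \right)} \left(-58\right) = -4 + \left(\frac{1}{-12} - - \frac{12}{5}\right) \left(-58\right) = -4 + \left(- \frac{1}{12} + \frac{12}{5}\right) \left(-58\right) = -4 + \frac{139}{60} \left(-58\right) = -4 - \frac{4031}{30} = - \frac{4151}{30}$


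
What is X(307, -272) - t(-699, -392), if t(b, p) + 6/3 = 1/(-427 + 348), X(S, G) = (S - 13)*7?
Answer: 162741/79 ≈ 2060.0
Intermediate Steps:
X(S, G) = -91 + 7*S (X(S, G) = (-13 + S)*7 = -91 + 7*S)
t(b, p) = -159/79 (t(b, p) = -2 + 1/(-427 + 348) = -2 + 1/(-79) = -2 - 1/79 = -159/79)
X(307, -272) - t(-699, -392) = (-91 + 7*307) - 1*(-159/79) = (-91 + 2149) + 159/79 = 2058 + 159/79 = 162741/79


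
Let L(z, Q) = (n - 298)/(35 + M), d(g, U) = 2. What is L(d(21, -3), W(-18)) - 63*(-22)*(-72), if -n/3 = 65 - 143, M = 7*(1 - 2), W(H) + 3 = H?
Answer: -698560/7 ≈ -99794.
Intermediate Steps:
W(H) = -3 + H
M = -7 (M = 7*(-1) = -7)
n = 234 (n = -3*(65 - 143) = -3*(-78) = 234)
L(z, Q) = -16/7 (L(z, Q) = (234 - 298)/(35 - 7) = -64/28 = -64*1/28 = -16/7)
L(d(21, -3), W(-18)) - 63*(-22)*(-72) = -16/7 - 63*(-22)*(-72) = -16/7 - (-1386)*(-72) = -16/7 - 1*99792 = -16/7 - 99792 = -698560/7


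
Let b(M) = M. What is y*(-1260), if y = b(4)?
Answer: -5040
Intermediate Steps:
y = 4
y*(-1260) = 4*(-1260) = -5040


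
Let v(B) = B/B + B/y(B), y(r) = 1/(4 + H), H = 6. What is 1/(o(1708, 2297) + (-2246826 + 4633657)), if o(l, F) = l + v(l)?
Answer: 1/2405620 ≈ 4.1569e-7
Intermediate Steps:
y(r) = ⅒ (y(r) = 1/(4 + 6) = 1/10 = ⅒)
v(B) = 1 + 10*B (v(B) = B/B + B/(⅒) = 1 + B*10 = 1 + 10*B)
o(l, F) = 1 + 11*l (o(l, F) = l + (1 + 10*l) = 1 + 11*l)
1/(o(1708, 2297) + (-2246826 + 4633657)) = 1/((1 + 11*1708) + (-2246826 + 4633657)) = 1/((1 + 18788) + 2386831) = 1/(18789 + 2386831) = 1/2405620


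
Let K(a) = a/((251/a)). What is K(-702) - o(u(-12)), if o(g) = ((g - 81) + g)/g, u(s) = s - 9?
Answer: 3439337/1757 ≈ 1957.5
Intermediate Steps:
u(s) = -9 + s
o(g) = (-81 + 2*g)/g (o(g) = ((-81 + g) + g)/g = (-81 + 2*g)/g)
K(a) = a²/251 (K(a) = a*(a/251) = a²/251)
K(-702) - o(u(-12)) = (1/251)*(-702)² - (2 - 81/(-9 - 12)) = (1/251)*492804 - (2 - 81/(-21)) = 492804/251 - (2 - 81*(-1/21)) = 492804/251 - (2 + 27/7) = 492804/251 - 1*41/7 = 492804/251 - 41/7 = 3439337/1757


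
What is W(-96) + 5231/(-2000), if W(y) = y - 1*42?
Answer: -281231/2000 ≈ -140.62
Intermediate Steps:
W(y) = -42 + y (W(y) = y - 42 = -42 + y)
W(-96) + 5231/(-2000) = (-42 - 96) + 5231/(-2000) = -138 + 5231*(-1/2000) = -138 - 5231/2000 = -281231/2000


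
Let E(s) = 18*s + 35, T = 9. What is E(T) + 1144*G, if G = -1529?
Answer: -1748979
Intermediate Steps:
E(s) = 35 + 18*s
E(T) + 1144*G = (35 + 18*9) + 1144*(-1529) = (35 + 162) - 1749176 = 197 - 1749176 = -1748979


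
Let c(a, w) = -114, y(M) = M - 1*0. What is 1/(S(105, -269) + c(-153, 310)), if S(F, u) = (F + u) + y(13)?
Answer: -1/265 ≈ -0.0037736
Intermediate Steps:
y(M) = M (y(M) = M + 0 = M)
S(F, u) = 13 + F + u (S(F, u) = (F + u) + 13 = 13 + F + u)
1/(S(105, -269) + c(-153, 310)) = 1/((13 + 105 - 269) - 114) = 1/(-151 - 114) = 1/(-265) = -1/265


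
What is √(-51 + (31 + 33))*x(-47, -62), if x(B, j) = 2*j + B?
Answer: -171*√13 ≈ -616.55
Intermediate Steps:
x(B, j) = B + 2*j
√(-51 + (31 + 33))*x(-47, -62) = √(-51 + (31 + 33))*(-47 + 2*(-62)) = √(-51 + 64)*(-47 - 124) = √13*(-171) = -171*√13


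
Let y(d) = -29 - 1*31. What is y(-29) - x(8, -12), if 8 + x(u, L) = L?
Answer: -40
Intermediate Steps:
x(u, L) = -8 + L
y(d) = -60 (y(d) = -29 - 31 = -60)
y(-29) - x(8, -12) = -60 - (-8 - 12) = -60 - 1*(-20) = -60 + 20 = -40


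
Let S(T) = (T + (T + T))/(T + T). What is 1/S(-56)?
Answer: 2/3 ≈ 0.66667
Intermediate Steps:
S(T) = 3/2 (S(T) = (T + 2*T)/((2*T)) = (3*T)*(1/(2*T)) = 3/2)
1/S(-56) = 1/(3/2) = 2/3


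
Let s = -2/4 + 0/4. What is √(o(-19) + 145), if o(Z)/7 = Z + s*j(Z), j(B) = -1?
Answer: √62/2 ≈ 3.9370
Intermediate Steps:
s = -½ (s = -2*¼ + 0*(¼) = -½ + 0 = -½ ≈ -0.50000)
o(Z) = 7/2 + 7*Z (o(Z) = 7*(Z - ½*(-1)) = 7*(Z + ½) = 7*(½ + Z) = 7/2 + 7*Z)
√(o(-19) + 145) = √((7/2 + 7*(-19)) + 145) = √((7/2 - 133) + 145) = √(-259/2 + 145) = √(31/2) = √62/2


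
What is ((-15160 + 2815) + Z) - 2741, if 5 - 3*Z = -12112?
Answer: -11047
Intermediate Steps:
Z = 4039 (Z = 5/3 - 1/3*(-12112) = 5/3 + 12112/3 = 4039)
((-15160 + 2815) + Z) - 2741 = ((-15160 + 2815) + 4039) - 2741 = (-12345 + 4039) - 2741 = -8306 - 2741 = -11047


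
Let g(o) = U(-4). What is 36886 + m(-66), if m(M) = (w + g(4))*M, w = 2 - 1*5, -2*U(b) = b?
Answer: 36952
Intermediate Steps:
U(b) = -b/2
w = -3 (w = 2 - 5 = -3)
g(o) = 2 (g(o) = -½*(-4) = 2)
m(M) = -M (m(M) = (-3 + 2)*M = -M)
36886 + m(-66) = 36886 - 1*(-66) = 36886 + 66 = 36952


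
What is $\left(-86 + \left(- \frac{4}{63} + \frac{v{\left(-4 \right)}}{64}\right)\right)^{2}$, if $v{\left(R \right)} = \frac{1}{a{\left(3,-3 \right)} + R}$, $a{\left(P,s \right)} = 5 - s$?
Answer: $\frac{1926457944961}{260112384} \approx 7406.3$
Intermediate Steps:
$v{\left(R \right)} = \frac{1}{8 + R}$ ($v{\left(R \right)} = \frac{1}{\left(5 - -3\right) + R} = \frac{1}{\left(5 + 3\right) + R} = \frac{1}{8 + R}$)
$\left(-86 + \left(- \frac{4}{63} + \frac{v{\left(-4 \right)}}{64}\right)\right)^{2} = \left(-86 - \left(\frac{4}{63} - \frac{1}{\left(8 - 4\right) 64}\right)\right)^{2} = \left(-86 - \left(\frac{4}{63} - \frac{1}{4} \cdot \frac{1}{64}\right)\right)^{2} = \left(-86 + \left(- \frac{4}{63} + \frac{1}{4} \cdot \frac{1}{64}\right)\right)^{2} = \left(-86 + \left(- \frac{4}{63} + \frac{1}{256}\right)\right)^{2} = \left(-86 - \frac{961}{16128}\right)^{2} = \left(- \frac{1387969}{16128}\right)^{2} = \frac{1926457944961}{260112384}$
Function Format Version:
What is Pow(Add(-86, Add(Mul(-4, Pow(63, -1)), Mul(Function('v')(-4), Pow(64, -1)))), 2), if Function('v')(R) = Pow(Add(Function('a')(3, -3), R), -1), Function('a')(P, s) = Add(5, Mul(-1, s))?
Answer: Rational(1926457944961, 260112384) ≈ 7406.3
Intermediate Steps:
Function('v')(R) = Pow(Add(8, R), -1) (Function('v')(R) = Pow(Add(Add(5, Mul(-1, -3)), R), -1) = Pow(Add(Add(5, 3), R), -1) = Pow(Add(8, R), -1))
Pow(Add(-86, Add(Mul(-4, Pow(63, -1)), Mul(Function('v')(-4), Pow(64, -1)))), 2) = Pow(Add(-86, Add(Mul(-4, Pow(63, -1)), Mul(Pow(Add(8, -4), -1), Pow(64, -1)))), 2) = Pow(Add(-86, Add(Mul(-4, Rational(1, 63)), Mul(Pow(4, -1), Rational(1, 64)))), 2) = Pow(Add(-86, Add(Rational(-4, 63), Mul(Rational(1, 4), Rational(1, 64)))), 2) = Pow(Add(-86, Add(Rational(-4, 63), Rational(1, 256))), 2) = Pow(Add(-86, Rational(-961, 16128)), 2) = Pow(Rational(-1387969, 16128), 2) = Rational(1926457944961, 260112384)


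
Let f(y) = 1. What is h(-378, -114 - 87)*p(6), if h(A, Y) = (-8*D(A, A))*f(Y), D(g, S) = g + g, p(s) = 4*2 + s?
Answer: 84672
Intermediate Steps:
p(s) = 8 + s
D(g, S) = 2*g
h(A, Y) = -16*A (h(A, Y) = -16*A*1 = -16*A)
h(-378, -114 - 87)*p(6) = (-16*(-378))*(8 + 6) = 6048*14 = 84672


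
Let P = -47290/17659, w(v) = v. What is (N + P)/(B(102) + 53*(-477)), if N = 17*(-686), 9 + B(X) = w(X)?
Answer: 51496637/111198723 ≈ 0.46310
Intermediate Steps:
B(X) = -9 + X
N = -11662
P = -47290/17659 (P = -47290*1/17659 = -47290/17659 ≈ -2.6780)
(N + P)/(B(102) + 53*(-477)) = (-11662 - 47290/17659)/((-9 + 102) + 53*(-477)) = -205986548/(17659*(93 - 25281)) = -205986548/17659/(-25188) = -205986548/17659*(-1/25188) = 51496637/111198723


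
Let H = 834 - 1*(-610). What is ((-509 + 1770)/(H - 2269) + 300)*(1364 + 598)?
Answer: 161040306/275 ≈ 5.8560e+5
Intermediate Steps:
H = 1444 (H = 834 + 610 = 1444)
((-509 + 1770)/(H - 2269) + 300)*(1364 + 598) = ((-509 + 1770)/(1444 - 2269) + 300)*(1364 + 598) = (1261/(-825) + 300)*1962 = (1261*(-1/825) + 300)*1962 = (-1261/825 + 300)*1962 = (246239/825)*1962 = 161040306/275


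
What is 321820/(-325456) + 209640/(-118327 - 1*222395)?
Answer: -7411656245/4620417468 ≈ -1.6041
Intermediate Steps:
321820/(-325456) + 209640/(-118327 - 1*222395) = 321820*(-1/325456) + 209640/(-118327 - 222395) = -80455/81364 + 209640/(-340722) = -80455/81364 + 209640*(-1/340722) = -80455/81364 - 34940/56787 = -7411656245/4620417468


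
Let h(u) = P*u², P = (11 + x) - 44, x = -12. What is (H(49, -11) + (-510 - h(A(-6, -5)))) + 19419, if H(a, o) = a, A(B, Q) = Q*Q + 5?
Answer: 59458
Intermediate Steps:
P = -45 (P = (11 - 12) - 44 = -1 - 44 = -45)
A(B, Q) = 5 + Q² (A(B, Q) = Q² + 5 = 5 + Q²)
h(u) = -45*u²
(H(49, -11) + (-510 - h(A(-6, -5)))) + 19419 = (49 + (-510 - (-45)*(5 + (-5)²)²)) + 19419 = (49 + (-510 - (-45)*(5 + 25)²)) + 19419 = (49 + (-510 - (-45)*30²)) + 19419 = (49 + (-510 - (-45)*900)) + 19419 = (49 + (-510 - 1*(-40500))) + 19419 = (49 + (-510 + 40500)) + 19419 = (49 + 39990) + 19419 = 40039 + 19419 = 59458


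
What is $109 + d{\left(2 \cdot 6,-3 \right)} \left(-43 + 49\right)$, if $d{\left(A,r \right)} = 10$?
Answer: $169$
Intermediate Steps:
$109 + d{\left(2 \cdot 6,-3 \right)} \left(-43 + 49\right) = 109 + 10 \left(-43 + 49\right) = 109 + 10 \cdot 6 = 109 + 60 = 169$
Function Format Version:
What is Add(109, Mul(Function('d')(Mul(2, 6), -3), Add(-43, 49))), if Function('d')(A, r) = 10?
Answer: 169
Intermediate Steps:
Add(109, Mul(Function('d')(Mul(2, 6), -3), Add(-43, 49))) = Add(109, Mul(10, Add(-43, 49))) = Add(109, Mul(10, 6)) = Add(109, 60) = 169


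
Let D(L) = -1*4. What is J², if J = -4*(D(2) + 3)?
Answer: 16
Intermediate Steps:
D(L) = -4
J = 4 (J = -4*(-4 + 3) = -4*(-1) = 4)
J² = 4² = 16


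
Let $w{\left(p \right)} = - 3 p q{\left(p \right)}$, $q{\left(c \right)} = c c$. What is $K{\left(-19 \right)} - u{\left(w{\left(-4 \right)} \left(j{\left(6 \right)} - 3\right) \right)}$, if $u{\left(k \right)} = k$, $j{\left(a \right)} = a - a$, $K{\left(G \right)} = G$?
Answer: $557$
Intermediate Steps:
$j{\left(a \right)} = 0$
$q{\left(c \right)} = c^{2}$
$w{\left(p \right)} = - 3 p^{3}$ ($w{\left(p \right)} = - 3 p p^{2} = - 3 p^{3}$)
$K{\left(-19 \right)} - u{\left(w{\left(-4 \right)} \left(j{\left(6 \right)} - 3\right) \right)} = -19 - - 3 \left(-4\right)^{3} \left(0 - 3\right) = -19 - \left(-3\right) \left(-64\right) \left(-3\right) = -19 - 192 \left(-3\right) = -19 - -576 = -19 + 576 = 557$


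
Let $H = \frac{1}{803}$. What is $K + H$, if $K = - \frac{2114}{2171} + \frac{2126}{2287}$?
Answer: $- \frac{171030039}{3986956831} \approx -0.042897$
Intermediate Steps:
$H = \frac{1}{803} \approx 0.0012453$
$K = - \frac{219172}{4965077}$ ($K = \left(-2114\right) \frac{1}{2171} + 2126 \cdot \frac{1}{2287} = - \frac{2114}{2171} + \frac{2126}{2287} = - \frac{219172}{4965077} \approx -0.044143$)
$K + H = - \frac{219172}{4965077} + \frac{1}{803} = - \frac{171030039}{3986956831}$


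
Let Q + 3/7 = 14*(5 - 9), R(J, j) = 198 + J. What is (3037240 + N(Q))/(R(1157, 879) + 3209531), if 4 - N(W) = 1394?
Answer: 1517925/1605443 ≈ 0.94549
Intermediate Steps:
Q = -395/7 (Q = -3/7 + 14*(5 - 9) = -3/7 + 14*(-4) = -3/7 - 56 = -395/7 ≈ -56.429)
N(W) = -1390 (N(W) = 4 - 1*1394 = 4 - 1394 = -1390)
(3037240 + N(Q))/(R(1157, 879) + 3209531) = (3037240 - 1390)/((198 + 1157) + 3209531) = 3035850/(1355 + 3209531) = 3035850/3210886 = 3035850*(1/3210886) = 1517925/1605443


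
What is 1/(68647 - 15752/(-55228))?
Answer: 13807/947813067 ≈ 1.4567e-5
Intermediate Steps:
1/(68647 - 15752/(-55228)) = 1/(68647 - 15752*(-1/55228)) = 1/(68647 + 3938/13807) = 1/(947813067/13807) = 13807/947813067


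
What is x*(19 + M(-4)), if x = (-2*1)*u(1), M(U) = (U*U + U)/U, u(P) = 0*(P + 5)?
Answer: 0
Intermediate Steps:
u(P) = 0 (u(P) = 0*(5 + P) = 0)
M(U) = (U + U**2)/U (M(U) = (U**2 + U)/U = (U + U**2)/U)
x = 0 (x = -2*1*0 = -2*0 = 0)
x*(19 + M(-4)) = 0*(19 + (1 - 4)) = 0*(19 - 3) = 0*16 = 0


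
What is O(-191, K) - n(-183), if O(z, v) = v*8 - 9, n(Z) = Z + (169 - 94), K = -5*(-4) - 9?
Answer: 187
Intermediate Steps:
K = 11 (K = 20 - 9 = 11)
n(Z) = 75 + Z (n(Z) = Z + 75 = 75 + Z)
O(z, v) = -9 + 8*v (O(z, v) = 8*v - 9 = -9 + 8*v)
O(-191, K) - n(-183) = (-9 + 8*11) - (75 - 183) = (-9 + 88) - 1*(-108) = 79 + 108 = 187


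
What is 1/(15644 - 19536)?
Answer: -1/3892 ≈ -0.00025694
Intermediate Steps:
1/(15644 - 19536) = 1/(-3892) = -1/3892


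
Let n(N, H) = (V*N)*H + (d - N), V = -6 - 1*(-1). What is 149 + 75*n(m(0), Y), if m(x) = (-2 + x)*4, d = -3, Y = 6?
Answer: 18524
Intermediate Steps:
V = -5 (V = -6 + 1 = -5)
m(x) = -8 + 4*x
n(N, H) = -3 - N - 5*H*N (n(N, H) = (-5*N)*H + (-3 - N) = -5*H*N + (-3 - N) = -3 - N - 5*H*N)
149 + 75*n(m(0), Y) = 149 + 75*(-3 - (-8 + 4*0) - 5*6*(-8 + 4*0)) = 149 + 75*(-3 - (-8 + 0) - 5*6*(-8 + 0)) = 149 + 75*(-3 - 1*(-8) - 5*6*(-8)) = 149 + 75*(-3 + 8 + 240) = 149 + 75*245 = 149 + 18375 = 18524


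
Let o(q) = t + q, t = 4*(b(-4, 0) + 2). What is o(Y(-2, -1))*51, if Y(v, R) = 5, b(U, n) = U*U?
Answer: 3927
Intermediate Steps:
b(U, n) = U²
t = 72 (t = 4*((-4)² + 2) = 4*(16 + 2) = 4*18 = 72)
o(q) = 72 + q
o(Y(-2, -1))*51 = (72 + 5)*51 = 77*51 = 3927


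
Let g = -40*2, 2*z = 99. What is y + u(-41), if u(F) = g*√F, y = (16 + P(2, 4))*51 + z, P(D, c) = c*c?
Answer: 3363/2 - 80*I*√41 ≈ 1681.5 - 512.25*I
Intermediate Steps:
z = 99/2 (z = (½)*99 = 99/2 ≈ 49.500)
g = -80
P(D, c) = c²
y = 3363/2 (y = (16 + 4²)*51 + 99/2 = (16 + 16)*51 + 99/2 = 32*51 + 99/2 = 1632 + 99/2 = 3363/2 ≈ 1681.5)
u(F) = -80*√F
y + u(-41) = 3363/2 - 80*I*√41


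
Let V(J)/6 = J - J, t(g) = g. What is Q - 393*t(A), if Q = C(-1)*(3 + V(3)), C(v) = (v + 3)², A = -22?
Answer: 8658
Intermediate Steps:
C(v) = (3 + v)²
V(J) = 0 (V(J) = 6*(J - J) = 6*0 = 0)
Q = 12 (Q = (3 - 1)²*(3 + 0) = 2²*3 = 4*3 = 12)
Q - 393*t(A) = 12 - 393*(-22) = 12 + 8646 = 8658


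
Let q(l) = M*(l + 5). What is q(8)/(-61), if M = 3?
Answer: -39/61 ≈ -0.63934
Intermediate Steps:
q(l) = 15 + 3*l (q(l) = 3*(l + 5) = 3*(5 + l) = 15 + 3*l)
q(8)/(-61) = (15 + 3*8)/(-61) = (15 + 24)*(-1/61) = 39*(-1/61) = -39/61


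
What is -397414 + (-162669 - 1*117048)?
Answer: -677131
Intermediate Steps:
-397414 + (-162669 - 1*117048) = -397414 + (-162669 - 117048) = -397414 - 279717 = -677131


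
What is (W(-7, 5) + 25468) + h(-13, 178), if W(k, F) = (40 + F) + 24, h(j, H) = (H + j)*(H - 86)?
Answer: 40717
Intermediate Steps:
h(j, H) = (-86 + H)*(H + j) (h(j, H) = (H + j)*(-86 + H) = (-86 + H)*(H + j))
W(k, F) = 64 + F
(W(-7, 5) + 25468) + h(-13, 178) = ((64 + 5) + 25468) + (178**2 - 86*178 - 86*(-13) + 178*(-13)) = (69 + 25468) + (31684 - 15308 + 1118 - 2314) = 25537 + 15180 = 40717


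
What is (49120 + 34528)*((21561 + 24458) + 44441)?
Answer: 7566798080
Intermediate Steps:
(49120 + 34528)*((21561 + 24458) + 44441) = 83648*(46019 + 44441) = 83648*90460 = 7566798080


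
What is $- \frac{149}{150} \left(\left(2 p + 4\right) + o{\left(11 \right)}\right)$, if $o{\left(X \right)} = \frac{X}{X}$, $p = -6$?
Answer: $\frac{1043}{150} \approx 6.9533$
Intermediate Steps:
$o{\left(X \right)} = 1$
$- \frac{149}{150} \left(\left(2 p + 4\right) + o{\left(11 \right)}\right) = - \frac{149}{150} \left(\left(2 \left(-6\right) + 4\right) + 1\right) = \left(-149\right) \frac{1}{150} \left(\left(-12 + 4\right) + 1\right) = - \frac{149 \left(-8 + 1\right)}{150} = \left(- \frac{149}{150}\right) \left(-7\right) = \frac{1043}{150}$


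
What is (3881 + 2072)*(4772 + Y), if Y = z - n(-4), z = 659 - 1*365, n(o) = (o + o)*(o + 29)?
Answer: 31348498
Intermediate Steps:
n(o) = 2*o*(29 + o) (n(o) = (2*o)*(29 + o) = 2*o*(29 + o))
z = 294 (z = 659 - 365 = 294)
Y = 494 (Y = 294 - 2*(-4)*(29 - 4) = 294 - 2*(-4)*25 = 294 - 1*(-200) = 294 + 200 = 494)
(3881 + 2072)*(4772 + Y) = (3881 + 2072)*(4772 + 494) = 5953*5266 = 31348498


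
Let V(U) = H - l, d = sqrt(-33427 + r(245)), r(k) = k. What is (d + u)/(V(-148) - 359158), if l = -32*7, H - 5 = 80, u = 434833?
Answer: -434833/358849 - I*sqrt(33182)/358849 ≈ -1.2117 - 0.00050762*I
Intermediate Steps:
H = 85 (H = 5 + 80 = 85)
l = -224
d = I*sqrt(33182) (d = sqrt(-33427 + 245) = sqrt(-33182) = I*sqrt(33182) ≈ 182.16*I)
V(U) = 309 (V(U) = 85 - 1*(-224) = 85 + 224 = 309)
(d + u)/(V(-148) - 359158) = (I*sqrt(33182) + 434833)/(309 - 359158) = (434833 + I*sqrt(33182))/(-358849) = (434833 + I*sqrt(33182))*(-1/358849) = -434833/358849 - I*sqrt(33182)/358849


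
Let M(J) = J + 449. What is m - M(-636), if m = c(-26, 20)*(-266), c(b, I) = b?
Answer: 7103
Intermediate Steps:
M(J) = 449 + J
m = 6916 (m = -26*(-266) = 6916)
m - M(-636) = 6916 - (449 - 636) = 6916 - 1*(-187) = 6916 + 187 = 7103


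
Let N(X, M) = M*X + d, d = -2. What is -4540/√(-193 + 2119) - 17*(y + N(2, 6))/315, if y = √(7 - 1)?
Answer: -34/63 - 2270*√214/321 - 17*√6/315 ≈ -104.12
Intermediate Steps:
y = √6 ≈ 2.4495
N(X, M) = -2 + M*X (N(X, M) = M*X - 2 = -2 + M*X)
-4540/√(-193 + 2119) - 17*(y + N(2, 6))/315 = -4540/√(-193 + 2119) - 17*(√6 + (-2 + 6*2))/315 = -4540*√214/642 - 17*(√6 + (-2 + 12))*(1/315) = -4540*√214/642 - 17*(√6 + 10)*(1/315) = -2270*√214/321 - 17*(10 + √6)*(1/315) = -2270*√214/321 + (-170 - 17*√6)*(1/315) = -2270*√214/321 + (-34/63 - 17*√6/315) = -34/63 - 2270*√214/321 - 17*√6/315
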